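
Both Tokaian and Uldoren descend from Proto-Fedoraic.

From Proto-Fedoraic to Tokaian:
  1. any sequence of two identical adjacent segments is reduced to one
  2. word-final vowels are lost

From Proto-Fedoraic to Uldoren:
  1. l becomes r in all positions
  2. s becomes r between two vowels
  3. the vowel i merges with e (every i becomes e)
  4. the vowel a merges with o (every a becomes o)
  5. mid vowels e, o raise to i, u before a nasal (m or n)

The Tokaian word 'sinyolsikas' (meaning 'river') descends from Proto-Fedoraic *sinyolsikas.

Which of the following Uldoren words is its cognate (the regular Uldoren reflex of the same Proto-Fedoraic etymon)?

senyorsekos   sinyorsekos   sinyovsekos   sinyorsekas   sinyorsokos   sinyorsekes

sinyorsekos

Uldoren: *sinyolsikas
  sinyolsikas → sinyorsikas   [unconditioned shift]
  sinyorsikas (rule 2 does not apply)
  sinyorsikas → senyorsekas   [vowel merger]
  senyorsekas → senyorsekos   [vowel merger]
  senyorsekos → sinyorsekos   [pre-nasal raising]
  giving Uldoren sinyorsekos.
Only 'sinyorsekos' matches the regular Uldoren development of *sinyolsikas.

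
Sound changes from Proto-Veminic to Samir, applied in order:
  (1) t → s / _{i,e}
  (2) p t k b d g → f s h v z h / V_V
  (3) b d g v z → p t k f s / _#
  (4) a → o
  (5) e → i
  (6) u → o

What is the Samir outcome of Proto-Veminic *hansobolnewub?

honsovolniwop

Samir: *hansobolnewub > hansovolnewub > hansovolnewup > honsovolnewup > honsovolniwup > honsovolniwop  (by intervocalic lenition, final devoicing, vowel merger, vowel merger, vowel merger)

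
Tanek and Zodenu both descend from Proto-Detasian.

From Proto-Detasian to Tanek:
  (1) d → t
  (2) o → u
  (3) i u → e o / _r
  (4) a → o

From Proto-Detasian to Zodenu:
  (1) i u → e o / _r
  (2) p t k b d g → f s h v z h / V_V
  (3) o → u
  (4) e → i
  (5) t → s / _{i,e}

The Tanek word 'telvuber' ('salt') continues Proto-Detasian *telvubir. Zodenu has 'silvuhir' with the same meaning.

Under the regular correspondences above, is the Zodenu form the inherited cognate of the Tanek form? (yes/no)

Derive the expected Zodenu reflex of *telvubir:
Zodenu: *telvubir > telvuber > telvuver > tilvuvir > silvuvir  (by pre-rhotic lowering, intervocalic lenition, vowel merger, palatalisation)
The regular Zodenu reflex would be 'silvuvir', but the attested form is 'silvuhir'. The correspondence is irregular, so they are not cognates (the Zodenu form has a different source).

no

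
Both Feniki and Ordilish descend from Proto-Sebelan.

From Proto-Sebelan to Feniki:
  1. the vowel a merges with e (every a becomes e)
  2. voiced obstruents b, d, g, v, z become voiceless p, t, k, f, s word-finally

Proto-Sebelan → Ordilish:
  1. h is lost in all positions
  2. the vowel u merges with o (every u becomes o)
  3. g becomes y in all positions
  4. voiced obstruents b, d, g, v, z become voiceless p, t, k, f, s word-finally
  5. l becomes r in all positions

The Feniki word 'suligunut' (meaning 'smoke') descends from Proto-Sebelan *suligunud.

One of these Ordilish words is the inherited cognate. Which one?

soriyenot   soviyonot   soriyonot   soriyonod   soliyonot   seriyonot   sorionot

soriyonot

Ordilish: *suligunud
  suligunud (rule 1 does not apply)
  suligunud → soligonod   [vowel merger]
  soligonod → soliyonod   [unconditioned shift]
  soliyonod → soliyonot   [final devoicing]
  soliyonot → soriyonot   [unconditioned shift]
  giving Ordilish soriyonot.
Among the options, 'soriyonot' alone shows every Ordilish change applied in order.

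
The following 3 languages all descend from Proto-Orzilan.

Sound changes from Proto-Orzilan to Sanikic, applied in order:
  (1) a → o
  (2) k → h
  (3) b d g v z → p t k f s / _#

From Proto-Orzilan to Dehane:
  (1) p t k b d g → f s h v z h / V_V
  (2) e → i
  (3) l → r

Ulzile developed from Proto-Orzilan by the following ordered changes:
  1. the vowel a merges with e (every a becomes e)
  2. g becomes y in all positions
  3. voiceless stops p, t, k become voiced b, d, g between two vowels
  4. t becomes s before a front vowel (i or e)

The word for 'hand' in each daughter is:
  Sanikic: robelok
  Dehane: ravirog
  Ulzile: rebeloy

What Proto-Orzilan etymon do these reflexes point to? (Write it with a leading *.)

*rabelog

Position 7: Sanikic has k, Dehane has g, Ulzile has y. Dehane preserves g here (none of its changes turn any other segment into g), so the proto-segment is *g.
Position 4: Sanikic has e, Dehane has i, Ulzile has e. Sanikic preserves e here (none of its changes turn any other segment into e), so the proto-segment is *e.
Verify the candidate proto-form against each daughter:
Sanikic: *rabelog
  rabelog → robelog   [vowel merger]
  robelog (rule 2 does not apply)
  robelog → robelok   [final devoicing]
  giving Sanikic robelok.
Dehane: *rabelog
  rabelog → ravelog   [intervocalic lenition]
  ravelog → ravilog   [vowel merger]
  ravilog → ravirog   [unconditioned shift]
  giving Dehane ravirog.
Ulzile: start from *rabelog.
  rule 1 (vowel merger): rabelog → rebelog
  rule 2 (unconditioned shift): rebelog → rebeloy
  rule 3: no change — rebeloy
  rule 4: no change — rebeloy
  ⇒ Ulzile rebeloy
No other proto-form is consistent with every reflex, so the reconstruction is *rabelog.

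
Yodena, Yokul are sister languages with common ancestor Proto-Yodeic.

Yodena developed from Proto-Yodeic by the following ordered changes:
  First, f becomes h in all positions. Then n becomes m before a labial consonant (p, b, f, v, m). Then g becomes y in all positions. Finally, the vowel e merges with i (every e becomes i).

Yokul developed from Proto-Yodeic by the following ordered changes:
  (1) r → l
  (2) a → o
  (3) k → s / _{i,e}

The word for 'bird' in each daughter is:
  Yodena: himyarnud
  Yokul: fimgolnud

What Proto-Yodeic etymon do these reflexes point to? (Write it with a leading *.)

Position 4: Yodena has y, Yokul has g. Yokul preserves g here (none of its changes turn any other segment into g), so the proto-segment is *g.
Position 6: Yodena has r, Yokul has l. Yodena preserves r here (none of its changes turn any other segment into r), so the proto-segment is *r.
Position 1: Yodena has h, Yokul has f. Yokul preserves f here (none of its changes turn any other segment into f), so the proto-segment is *f.
Continuing position by position gives *fimgarnud; check it forward:
Yodena: *fimgarnud
  fimgarnud → himgarnud   [unconditioned shift]
  himgarnud (rule 2 does not apply)
  himgarnud → himyarnud   [unconditioned shift]
  himyarnud (rule 4 does not apply)
  giving Yodena himyarnud.
Yokul: start from *fimgarnud.
  rule 1 (unconditioned shift): fimgarnud → fimgalnud
  rule 2 (vowel merger): fimgalnud → fimgolnud
  rule 3: no change — fimgolnud
  ⇒ Yokul fimgolnud
No other proto-form is consistent with every reflex, so the reconstruction is *fimgarnud.

*fimgarnud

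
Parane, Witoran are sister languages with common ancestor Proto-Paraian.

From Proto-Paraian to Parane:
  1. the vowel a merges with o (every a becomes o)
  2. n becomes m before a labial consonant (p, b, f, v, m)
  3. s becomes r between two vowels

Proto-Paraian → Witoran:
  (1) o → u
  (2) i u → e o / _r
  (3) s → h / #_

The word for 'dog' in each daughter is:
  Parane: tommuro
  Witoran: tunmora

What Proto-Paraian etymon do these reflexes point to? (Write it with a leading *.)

Position 2: Parane has o, Witoran has u. Taking the neighbouring segments as reconstructed: Parane o could go back to *a or *o; Witoran u could go back to *o or *u — the one source consistent with every daughter is *o.
Position 5: Parane has u, Witoran has o. Parane preserves u here (none of its changes turn any other segment into u), so the proto-segment is *u.
Position 3: Parane has m, Witoran has n. Witoran preserves n here (none of its changes turn any other segment into n), so the proto-segment is *n.
This points to *tonmura. Verify forward in each daughter:
Parane: *tonmura > tonmuro > tommuro  (by vowel merger, nasal place assimilation)
Witoran: *tonmura > tunmura > tunmora  (by vowel merger, pre-rhotic lowering)
*tonmura is the unique common source.

*tonmura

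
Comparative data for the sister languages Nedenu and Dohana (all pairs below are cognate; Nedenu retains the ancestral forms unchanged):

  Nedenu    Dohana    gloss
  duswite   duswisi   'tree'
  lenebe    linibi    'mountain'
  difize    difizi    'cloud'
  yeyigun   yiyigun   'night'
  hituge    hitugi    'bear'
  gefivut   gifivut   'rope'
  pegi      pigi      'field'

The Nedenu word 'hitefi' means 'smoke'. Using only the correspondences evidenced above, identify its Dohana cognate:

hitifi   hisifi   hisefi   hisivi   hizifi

duswite ~ duswisi — Nedenu t corresponds to Dohana s between vowels (before a front vowel).
gefivut ~ gifivut — Nedenu e corresponds to Dohana i after a consonant, before a labial obstruent.
Applying these to Nedenu 'hitefi':
  hitefi → hisefi   (t→s between vowels (before a front vowel))
  hisefi → hisifi   (e→i after a consonant, before a labial obstruent)
So the Dohana cognate is 'hisifi'.

hisifi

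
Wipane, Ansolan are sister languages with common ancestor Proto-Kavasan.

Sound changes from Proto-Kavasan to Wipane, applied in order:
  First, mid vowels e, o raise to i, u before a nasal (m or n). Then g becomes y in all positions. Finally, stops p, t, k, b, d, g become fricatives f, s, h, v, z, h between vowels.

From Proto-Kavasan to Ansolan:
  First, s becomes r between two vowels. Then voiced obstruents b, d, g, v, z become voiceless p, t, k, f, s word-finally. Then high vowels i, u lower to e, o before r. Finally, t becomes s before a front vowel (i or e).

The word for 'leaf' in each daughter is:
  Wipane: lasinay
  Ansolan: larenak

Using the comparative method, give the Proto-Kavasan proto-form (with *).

*lasenag

Position 3: Wipane has s, Ansolan has r. Taking the neighbouring segments as reconstructed: Wipane s could go back to *t or *s; Ansolan r could go back to *s or *r — the one source consistent with every daughter is *s.
Position 7: Wipane has y, Ansolan has k. Taking the neighbouring segments as reconstructed: Wipane y could go back to *g or *y; Ansolan k could go back to *k or *g — the one source consistent with every daughter is *g.
Position 4: Wipane has i, Ansolan has e. Taking the neighbouring segments as reconstructed: Wipane i could go back to *e or *i; Ansolan e can only go back to *e — the one source consistent with every daughter is *e.
The remaining positions agree across the daughters. Check the candidate against every language:
Wipane: *lasenag > lasinag > lasinay  (by pre-nasal raising, unconditioned shift)
Ansolan: *lasenag
  lasenag → larenag   [rhotacism]
  larenag → larenak   [final devoicing]
  larenak (rule 3 does not apply)
  larenak (rule 4 does not apply)
  giving Ansolan larenak.
Only *lasenag yields all of Wipane lasinay, Ansolan larenak.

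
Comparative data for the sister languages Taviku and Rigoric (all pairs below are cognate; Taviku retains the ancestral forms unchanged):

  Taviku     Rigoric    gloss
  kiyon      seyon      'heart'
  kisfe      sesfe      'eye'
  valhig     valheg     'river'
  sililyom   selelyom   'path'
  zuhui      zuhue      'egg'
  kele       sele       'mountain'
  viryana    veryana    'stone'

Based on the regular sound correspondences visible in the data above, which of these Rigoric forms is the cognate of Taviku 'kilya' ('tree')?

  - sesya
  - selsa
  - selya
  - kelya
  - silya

kiyon ~ seyon, kisfe ~ sesfe — Taviku k corresponds to Rigoric s word-initially before a front vowel.
kiyon ~ seyon, kisfe ~ sesfe — Taviku i corresponds to Rigoric e after a consonant, before a consonant other than r, m, n, p, b, f, v.
Applying these to Taviku 'kilya':
  kilya → silya   (k→s word-initially before a front vowel)
  silya → selya   (i→e after a consonant, before a consonant other than r, m, n, p, b, f, v)
So the Rigoric cognate is 'selya'.

selya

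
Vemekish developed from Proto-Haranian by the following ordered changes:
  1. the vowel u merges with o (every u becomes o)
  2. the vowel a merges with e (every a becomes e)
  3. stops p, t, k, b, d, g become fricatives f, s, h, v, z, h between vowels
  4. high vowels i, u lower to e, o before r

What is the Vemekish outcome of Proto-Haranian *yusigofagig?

Vemekish: *yusigofagig > yosigofagig > yosigofegig > yosihofehig  (by vowel merger, vowel merger, intervocalic lenition)

yosihofehig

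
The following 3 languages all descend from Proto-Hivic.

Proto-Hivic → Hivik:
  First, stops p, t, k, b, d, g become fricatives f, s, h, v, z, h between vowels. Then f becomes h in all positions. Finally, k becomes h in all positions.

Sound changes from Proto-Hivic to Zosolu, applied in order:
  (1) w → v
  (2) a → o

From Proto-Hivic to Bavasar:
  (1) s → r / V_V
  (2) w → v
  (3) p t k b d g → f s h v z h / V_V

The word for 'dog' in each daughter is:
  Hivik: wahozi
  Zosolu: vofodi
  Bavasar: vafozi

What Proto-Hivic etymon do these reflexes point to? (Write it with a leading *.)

Position 5: Hivik has z, Zosolu has d, Bavasar has z. Zosolu preserves d here (none of its changes turn any other segment into d), so the proto-segment is *d.
Position 2: Hivik has a, Zosolu has o, Bavasar has a. Hivik preserves a here (none of its changes turn any other segment into a), so the proto-segment is *a.
Position 3: Hivik has h, Zosolu has f, Bavasar has f. Zosolu preserves f here (none of its changes turn any other segment into f), so the proto-segment is *f.
This points to *wafodi. Verify forward in each daughter:
Hivik: start from *wafodi.
  rule 1 (intervocalic lenition): wafodi → wafozi
  rule 2 (unconditioned shift): wafozi → wahozi
  rule 3: no change — wahozi
  ⇒ Hivik wahozi
Zosolu: *wafodi > vafodi > vofodi  (by unconditioned shift, vowel merger)
Bavasar: *wafodi
  wafodi (rule 1 does not apply)
  wafodi → vafodi   [unconditioned shift]
  vafodi → vafozi   [intervocalic lenition]
  giving Bavasar vafozi.
No other proto-form is consistent with every reflex, so the reconstruction is *wafodi.

*wafodi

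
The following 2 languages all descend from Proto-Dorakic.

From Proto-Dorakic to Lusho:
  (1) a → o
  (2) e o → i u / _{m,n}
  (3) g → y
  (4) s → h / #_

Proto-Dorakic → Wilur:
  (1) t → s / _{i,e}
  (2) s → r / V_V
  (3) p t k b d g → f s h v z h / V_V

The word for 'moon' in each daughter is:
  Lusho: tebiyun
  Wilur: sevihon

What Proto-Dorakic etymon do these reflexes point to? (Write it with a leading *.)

Position 6: Lusho has u, Wilur has o. Wilur preserves o here (none of its changes turn any other segment into o), so the proto-segment is *o.
Position 1: Lusho has t, Wilur has s. Lusho preserves t here (none of its changes turn any other segment into t), so the proto-segment is *t.
This points to *tebigon. Verify forward in each daughter:
Lusho: *tebigon
  tebigon (rule 1 does not apply)
  tebigon → tebigun   [pre-nasal raising]
  tebigun → tebiyun   [unconditioned shift]
  tebiyun (rule 4 does not apply)
  giving Lusho tebiyun.
Wilur: *tebigon
  tebigon → sebigon   [palatalisation]
  sebigon (rule 2 does not apply)
  sebigon → sevihon   [intervocalic lenition]
  giving Wilur sevihon.
Only *tebigon yields all of Lusho tebiyun, Wilur sevihon.

*tebigon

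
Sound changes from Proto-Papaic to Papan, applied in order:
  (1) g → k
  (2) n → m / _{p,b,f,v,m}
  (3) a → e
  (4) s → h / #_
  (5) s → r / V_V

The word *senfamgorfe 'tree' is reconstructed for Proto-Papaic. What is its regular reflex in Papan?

hemfemkorfe

Papan: start from *senfamgorfe.
  rule 1 (unconditioned shift): senfamgorfe → senfamkorfe
  rule 2 (nasal place assimilation): senfamkorfe → semfamkorfe
  rule 3 (vowel merger): semfamkorfe → semfemkorfe
  rule 4 (debuccalisation): semfemkorfe → hemfemkorfe
  rule 5: no change — hemfemkorfe
  ⇒ Papan hemfemkorfe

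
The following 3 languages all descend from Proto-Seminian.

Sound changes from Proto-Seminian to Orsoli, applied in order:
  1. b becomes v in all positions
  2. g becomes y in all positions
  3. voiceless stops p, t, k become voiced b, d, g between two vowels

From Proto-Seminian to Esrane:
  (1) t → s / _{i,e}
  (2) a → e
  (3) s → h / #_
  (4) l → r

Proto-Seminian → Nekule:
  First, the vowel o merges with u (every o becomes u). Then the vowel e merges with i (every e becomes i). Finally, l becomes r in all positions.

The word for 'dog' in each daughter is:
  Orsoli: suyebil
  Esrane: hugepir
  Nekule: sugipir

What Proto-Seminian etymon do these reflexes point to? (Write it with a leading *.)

Position 3: Orsoli has y, Esrane has g, Nekule has g. Esrane preserves g here (none of its changes turn any other segment into g), so the proto-segment is *g.
Position 4: Orsoli has e, Esrane has e, Nekule has i. Orsoli preserves e here (none of its changes turn any other segment into e), so the proto-segment is *e.
Position 1: Orsoli has s, Esrane has h, Nekule has s. Orsoli preserves s here (none of its changes turn any other segment into s), so the proto-segment is *s.
This points to *sugepil. Verify forward in each daughter:
Orsoli: start from *sugepil.
  rule 1: no change — sugepil
  rule 2 (unconditioned shift): sugepil → suyepil
  rule 3 (intervocalic voicing): suyepil → suyebil
  ⇒ Orsoli suyebil
Esrane: *sugepil > hugepil > hugepir  (by debuccalisation, unconditioned shift)
Nekule: *sugepil > sugipil > sugipir  (by vowel merger, unconditioned shift)
No other proto-form is consistent with every reflex, so the reconstruction is *sugepil.

*sugepil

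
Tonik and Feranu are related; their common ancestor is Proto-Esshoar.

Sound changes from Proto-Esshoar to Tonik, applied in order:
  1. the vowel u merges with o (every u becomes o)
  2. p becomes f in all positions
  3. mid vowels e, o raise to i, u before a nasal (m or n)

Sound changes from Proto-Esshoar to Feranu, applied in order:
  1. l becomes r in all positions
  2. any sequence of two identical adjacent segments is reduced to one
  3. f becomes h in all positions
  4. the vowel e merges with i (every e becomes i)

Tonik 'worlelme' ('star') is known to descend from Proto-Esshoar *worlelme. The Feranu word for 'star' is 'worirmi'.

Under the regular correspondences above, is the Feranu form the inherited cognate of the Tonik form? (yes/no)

Derive the expected Feranu reflex of *worlelme:
Feranu: *worlelme > worrerme > worerme > worirmi  (by unconditioned shift, degemination, vowel merger)
Feranu 'worirmi' matches the regular reflex exactly, so the pair is cognate.

yes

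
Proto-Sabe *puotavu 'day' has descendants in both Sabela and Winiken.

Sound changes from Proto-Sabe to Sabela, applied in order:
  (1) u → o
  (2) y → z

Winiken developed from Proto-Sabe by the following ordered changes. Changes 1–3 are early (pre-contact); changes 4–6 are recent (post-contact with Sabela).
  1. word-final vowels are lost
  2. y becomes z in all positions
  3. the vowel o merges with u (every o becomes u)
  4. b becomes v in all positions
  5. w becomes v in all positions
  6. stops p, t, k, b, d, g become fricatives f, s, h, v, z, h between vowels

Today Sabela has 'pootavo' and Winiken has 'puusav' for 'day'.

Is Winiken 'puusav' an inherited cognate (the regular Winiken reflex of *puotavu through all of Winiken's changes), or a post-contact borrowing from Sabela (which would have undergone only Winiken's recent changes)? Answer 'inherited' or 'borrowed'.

inherited

If inherited, *puotavu would pass through all of Winiken's changes:
Winiken: *puotavu
  puotavu → puotav   [apocope]
  puotav (rule 2 does not apply)
  puotav → puutav   [vowel merger]
  puutav (rule 4 does not apply)
  puutav (rule 5 does not apply)
  puutav → puusav   [intervocalic lenition]
  giving Winiken puusav.
If borrowed from Sabela 'pootavo' after the early changes, it would undergo only the recent ones:
  rule 4 (unconditioned shift): no change (pootavo)
  rule 5 (unconditioned shift): no change (pootavo)
  rule 6 (intervocalic lenition): pootavo → poosavo
  ⇒ as a loan: poosavo
Winiken 'puusav' matches the inherited outcome exactly, so it is an inherited cognate, not a loan.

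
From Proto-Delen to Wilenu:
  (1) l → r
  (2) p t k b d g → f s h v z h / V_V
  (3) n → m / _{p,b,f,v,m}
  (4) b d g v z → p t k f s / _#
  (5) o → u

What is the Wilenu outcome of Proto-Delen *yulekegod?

Wilenu: *yulekegod > yurekegod > yurehehod > yurehehot > yurehehut  (by unconditioned shift, intervocalic lenition, final devoicing, vowel merger)

yurehehut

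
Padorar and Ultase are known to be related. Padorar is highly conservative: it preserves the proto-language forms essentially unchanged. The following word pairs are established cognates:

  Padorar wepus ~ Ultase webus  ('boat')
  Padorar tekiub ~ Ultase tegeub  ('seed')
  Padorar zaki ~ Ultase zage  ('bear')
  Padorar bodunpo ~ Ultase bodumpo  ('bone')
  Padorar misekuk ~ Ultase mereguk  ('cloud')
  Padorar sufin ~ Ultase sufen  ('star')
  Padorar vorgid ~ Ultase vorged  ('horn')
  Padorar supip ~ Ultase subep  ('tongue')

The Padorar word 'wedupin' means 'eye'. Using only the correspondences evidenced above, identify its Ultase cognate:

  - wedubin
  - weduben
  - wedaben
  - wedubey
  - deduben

supip ~ subep — Padorar p corresponds to Ultase b between vowels (before a front vowel).
sufin ~ sufen — Padorar i corresponds to Ultase e after a consonant, before a nasal.
Applying these to Padorar 'wedupin':
  wedupin → wedubin   (p→b between vowels (before a front vowel))
  wedubin → weduben   (i→e after a consonant, before a nasal)
So the Ultase cognate is 'weduben'.

weduben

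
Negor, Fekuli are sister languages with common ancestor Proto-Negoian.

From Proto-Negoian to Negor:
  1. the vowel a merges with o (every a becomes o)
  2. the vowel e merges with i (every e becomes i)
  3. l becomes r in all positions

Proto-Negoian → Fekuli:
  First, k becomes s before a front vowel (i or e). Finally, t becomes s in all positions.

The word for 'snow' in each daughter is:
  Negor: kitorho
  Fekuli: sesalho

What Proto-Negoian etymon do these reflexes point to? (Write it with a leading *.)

*ketalho

Position 1: Negor has k, Fekuli has s. Negor preserves k here (none of its changes turn any other segment into k), so the proto-segment is *k.
Position 5: Negor has r, Fekuli has l. Fekuli preserves l here (none of its changes turn any other segment into l), so the proto-segment is *l.
Position 2: Negor has i, Fekuli has e. Fekuli preserves e here (none of its changes turn any other segment into e), so the proto-segment is *e.
This points to *ketalho. Verify forward in each daughter:
Negor: *ketalho
  ketalho → ketolho   [vowel merger]
  ketolho → kitolho   [vowel merger]
  kitolho → kitorho   [unconditioned shift]
  giving Negor kitorho.
Fekuli: start from *ketalho.
  rule 1 (palatalisation): ketalho → setalho
  rule 2 (unconditioned shift): setalho → sesalho
  ⇒ Fekuli sesalho
Only *ketalho yields all of Negor kitorho, Fekuli sesalho.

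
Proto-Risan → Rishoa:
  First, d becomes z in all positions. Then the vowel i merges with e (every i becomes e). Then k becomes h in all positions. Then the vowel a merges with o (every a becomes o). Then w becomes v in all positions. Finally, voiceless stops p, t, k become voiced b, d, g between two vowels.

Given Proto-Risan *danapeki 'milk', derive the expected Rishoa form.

zonobehe

Rishoa: start from *danapeki.
  rule 1 (unconditioned shift): danapeki → zanapeki
  rule 2 (vowel merger): zanapeki → zanapeke
  rule 3 (unconditioned shift): zanapeke → zanapehe
  rule 4 (vowel merger): zanapehe → zonopehe
  rule 5: no change — zonopehe
  rule 6 (intervocalic voicing): zonopehe → zonobehe
  ⇒ Rishoa zonobehe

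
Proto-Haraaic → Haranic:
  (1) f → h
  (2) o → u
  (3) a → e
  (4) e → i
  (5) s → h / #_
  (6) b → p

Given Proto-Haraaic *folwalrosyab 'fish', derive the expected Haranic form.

Haranic: start from *folwalrosyab.
  rule 1 (unconditioned shift): folwalrosyab → holwalrosyab
  rule 2 (vowel merger): holwalrosyab → hulwalrusyab
  rule 3 (vowel merger): hulwalrusyab → hulwelrusyeb
  rule 4 (vowel merger): hulwelrusyeb → hulwilrusyib
  rule 5: no change — hulwilrusyib
  rule 6 (unconditioned shift): hulwilrusyib → hulwilrusyip
  ⇒ Haranic hulwilrusyip

hulwilrusyip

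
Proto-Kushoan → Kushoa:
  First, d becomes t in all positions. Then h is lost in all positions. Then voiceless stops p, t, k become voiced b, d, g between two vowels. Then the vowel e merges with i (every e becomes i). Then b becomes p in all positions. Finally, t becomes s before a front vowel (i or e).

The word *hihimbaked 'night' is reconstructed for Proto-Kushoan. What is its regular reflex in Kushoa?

iimpagit

Kushoa: *hihimbaked
  hihimbaked → hihimbaket   [unconditioned shift]
  hihimbaket → iimbaket   [h-loss]
  iimbaket → iimbaget   [intervocalic voicing]
  iimbaget → iimbagit   [vowel merger]
  iimbagit → iimpagit   [unconditioned shift]
  iimpagit (rule 6 does not apply)
  giving Kushoa iimpagit.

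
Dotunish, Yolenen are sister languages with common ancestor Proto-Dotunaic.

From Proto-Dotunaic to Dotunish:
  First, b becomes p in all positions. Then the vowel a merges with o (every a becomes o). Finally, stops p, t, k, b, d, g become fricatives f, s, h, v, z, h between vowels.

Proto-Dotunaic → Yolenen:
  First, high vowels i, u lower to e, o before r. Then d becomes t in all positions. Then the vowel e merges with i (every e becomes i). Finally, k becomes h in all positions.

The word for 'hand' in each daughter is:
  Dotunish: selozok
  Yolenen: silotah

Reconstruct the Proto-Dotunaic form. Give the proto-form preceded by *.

Position 2: Dotunish has e, Yolenen has i. Dotunish preserves e here (none of its changes turn any other segment into e), so the proto-segment is *e.
Position 5: Dotunish has z, Yolenen has t. Taking the neighbouring segments as reconstructed: Dotunish z could go back to *d or *z; Yolenen t could go back to *t or *d — the one source consistent with every daughter is *d.
Verify the candidate proto-form against each daughter:
Dotunish: *selodak > selodok > selozok  (by vowel merger, intervocalic lenition)
Yolenen: start from *selodak.
  rule 1: no change — selodak
  rule 2 (unconditioned shift): selodak → selotak
  rule 3 (vowel merger): selotak → silotak
  rule 4 (unconditioned shift): silotak → silotah
  ⇒ Yolenen silotah
*selodak is the unique common source.

*selodak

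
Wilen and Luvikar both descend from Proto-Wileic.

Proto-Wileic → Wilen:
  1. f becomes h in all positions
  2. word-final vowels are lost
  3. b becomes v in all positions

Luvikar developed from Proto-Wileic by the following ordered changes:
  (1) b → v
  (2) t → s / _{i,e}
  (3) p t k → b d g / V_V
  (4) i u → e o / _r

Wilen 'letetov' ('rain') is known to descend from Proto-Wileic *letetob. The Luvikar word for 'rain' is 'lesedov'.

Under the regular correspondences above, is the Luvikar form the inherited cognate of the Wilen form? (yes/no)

yes

Derive the expected Luvikar reflex of *letetob:
Luvikar: *letetob > letetov > lesetov > lesedov  (by unconditioned shift, palatalisation, intervocalic voicing)
Luvikar 'lesedov' matches the regular reflex exactly, so the pair is cognate.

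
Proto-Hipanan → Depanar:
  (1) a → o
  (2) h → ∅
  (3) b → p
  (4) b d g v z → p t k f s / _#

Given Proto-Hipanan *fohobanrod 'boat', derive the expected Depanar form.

Depanar: *fohobanrod
  fohobanrod → fohobonrod   [vowel merger]
  fohobonrod → foobonrod   [h-loss]
  foobonrod → fooponrod   [unconditioned shift]
  fooponrod → fooponrot   [final devoicing]
  giving Depanar fooponrot.

fooponrot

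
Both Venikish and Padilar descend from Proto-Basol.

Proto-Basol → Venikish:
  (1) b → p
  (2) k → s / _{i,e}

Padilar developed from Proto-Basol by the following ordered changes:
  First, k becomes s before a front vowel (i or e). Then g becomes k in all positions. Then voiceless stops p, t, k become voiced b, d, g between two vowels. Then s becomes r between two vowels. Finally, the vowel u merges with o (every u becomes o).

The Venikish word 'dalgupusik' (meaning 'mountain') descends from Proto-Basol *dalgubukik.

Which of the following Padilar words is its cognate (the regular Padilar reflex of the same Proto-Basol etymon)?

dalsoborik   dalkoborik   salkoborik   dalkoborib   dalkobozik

Padilar: start from *dalgubukik.
  rule 1 (palatalisation): dalgubukik → dalgubusik
  rule 2 (unconditioned shift): dalgubusik → dalkubusik
  rule 3: no change — dalkubusik
  rule 4 (rhotacism): dalkubusik → dalkuburik
  rule 5 (vowel merger): dalkuburik → dalkoborik
  ⇒ Padilar dalkoborik
The other candidates each miss or misapply at least one Padilar change.

dalkoborik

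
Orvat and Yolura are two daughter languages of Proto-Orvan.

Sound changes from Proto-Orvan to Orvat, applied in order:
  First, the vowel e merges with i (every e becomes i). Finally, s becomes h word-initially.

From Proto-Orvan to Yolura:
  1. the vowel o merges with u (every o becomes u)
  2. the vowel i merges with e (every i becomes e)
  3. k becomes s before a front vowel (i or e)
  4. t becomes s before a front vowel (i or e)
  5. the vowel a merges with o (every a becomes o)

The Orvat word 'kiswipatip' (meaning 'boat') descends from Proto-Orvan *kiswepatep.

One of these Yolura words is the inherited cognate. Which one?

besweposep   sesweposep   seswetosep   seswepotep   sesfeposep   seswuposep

Yolura: *kiswepatep
  kiswepatep (rule 1 does not apply)
  kiswepatep → keswepatep   [vowel merger]
  keswepatep → seswepatep   [palatalisation]
  seswepatep → seswepasep   [palatalisation]
  seswepasep → sesweposep   [vowel merger]
  giving Yolura sesweposep.
The other candidates each miss or misapply at least one Yolura change.

sesweposep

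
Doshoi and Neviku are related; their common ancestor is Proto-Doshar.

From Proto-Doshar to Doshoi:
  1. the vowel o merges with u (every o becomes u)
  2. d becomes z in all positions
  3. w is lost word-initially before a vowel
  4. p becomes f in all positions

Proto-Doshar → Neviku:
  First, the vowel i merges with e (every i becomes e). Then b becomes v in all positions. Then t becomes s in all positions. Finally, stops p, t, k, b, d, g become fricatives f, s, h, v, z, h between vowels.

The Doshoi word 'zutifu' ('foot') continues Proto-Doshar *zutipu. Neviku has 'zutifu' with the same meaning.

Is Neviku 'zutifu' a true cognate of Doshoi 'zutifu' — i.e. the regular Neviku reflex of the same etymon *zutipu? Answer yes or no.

Derive the expected Neviku reflex of *zutipu:
Neviku: *zutipu
  zutipu → zutepu   [vowel merger]
  zutepu (rule 2 does not apply)
  zutepu → zusepu   [unconditioned shift]
  zusepu → zusefu   [intervocalic lenition]
  giving Neviku zusefu.
The regular Neviku reflex would be 'zusefu', but the attested form is 'zutifu'. The correspondence is irregular, so they are not cognates (the Neviku form has a different source).

no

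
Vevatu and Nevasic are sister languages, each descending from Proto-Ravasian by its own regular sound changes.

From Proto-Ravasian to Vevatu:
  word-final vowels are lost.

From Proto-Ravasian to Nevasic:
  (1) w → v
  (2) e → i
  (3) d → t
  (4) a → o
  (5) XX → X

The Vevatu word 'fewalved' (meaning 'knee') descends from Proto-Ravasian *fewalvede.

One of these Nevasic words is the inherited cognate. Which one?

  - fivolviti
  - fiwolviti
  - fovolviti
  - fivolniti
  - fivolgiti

fivolviti

Nevasic: start from *fewalvede.
  rule 1 (unconditioned shift): fewalvede → fevalvede
  rule 2 (vowel merger): fevalvede → fivalvidi
  rule 3 (unconditioned shift): fivalvidi → fivalviti
  rule 4 (vowel merger): fivalviti → fivolviti
  rule 5: no change — fivolviti
  ⇒ Nevasic fivolviti
The other candidates each miss or misapply at least one Nevasic change.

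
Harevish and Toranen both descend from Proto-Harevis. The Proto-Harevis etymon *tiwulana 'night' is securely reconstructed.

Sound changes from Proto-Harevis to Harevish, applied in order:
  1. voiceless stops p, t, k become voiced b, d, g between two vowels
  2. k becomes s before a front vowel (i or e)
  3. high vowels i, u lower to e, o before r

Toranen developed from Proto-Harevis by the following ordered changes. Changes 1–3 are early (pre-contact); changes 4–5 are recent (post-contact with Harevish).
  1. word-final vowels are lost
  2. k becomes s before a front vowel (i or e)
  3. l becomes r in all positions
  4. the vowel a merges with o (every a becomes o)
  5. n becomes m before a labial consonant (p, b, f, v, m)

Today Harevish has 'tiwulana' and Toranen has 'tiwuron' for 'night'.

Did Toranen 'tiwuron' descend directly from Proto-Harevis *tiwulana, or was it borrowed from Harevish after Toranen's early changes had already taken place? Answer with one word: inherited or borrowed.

inherited

If inherited, *tiwulana would pass through all of Toranen's changes:
Toranen: *tiwulana > tiwulan > tiwuran > tiwuron  (by apocope, unconditioned shift, vowel merger)
If borrowed from Harevish 'tiwulana' after the early changes, it would undergo only the recent ones:
  rule 4 (vowel merger): tiwulana → tiwulono
  rule 5 (nasal place assimilation): no change (tiwulono)
  ⇒ as a loan: tiwulono
Toranen 'tiwuron' matches the inherited outcome exactly, so it is an inherited cognate, not a loan.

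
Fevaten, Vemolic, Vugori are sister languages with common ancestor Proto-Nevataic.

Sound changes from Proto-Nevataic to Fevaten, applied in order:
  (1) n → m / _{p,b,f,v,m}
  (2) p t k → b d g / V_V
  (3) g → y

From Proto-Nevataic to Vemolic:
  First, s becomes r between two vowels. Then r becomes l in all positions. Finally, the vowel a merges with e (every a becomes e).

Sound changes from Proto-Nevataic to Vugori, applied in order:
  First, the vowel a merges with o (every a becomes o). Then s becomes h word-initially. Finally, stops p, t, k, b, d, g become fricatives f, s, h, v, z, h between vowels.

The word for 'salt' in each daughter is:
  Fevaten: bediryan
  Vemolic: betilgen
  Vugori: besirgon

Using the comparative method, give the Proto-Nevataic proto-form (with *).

*betirgan

Position 7: Fevaten has a, Vemolic has e, Vugori has o. Fevaten preserves a here (none of its changes turn any other segment into a), so the proto-segment is *a.
Position 6: Fevaten has y, Vemolic has g, Vugori has g. Vemolic preserves g here (none of its changes turn any other segment into g), so the proto-segment is *g.
Position 3: Fevaten has d, Vemolic has t, Vugori has s. Vemolic preserves t here (none of its changes turn any other segment into t), so the proto-segment is *t.
This points to *betirgan. Verify forward in each daughter:
Fevaten: *betirgan > bedirgan > bediryan  (by intervocalic voicing, unconditioned shift)
Vemolic: *betirgan > betilgan > betilgen  (by unconditioned shift, vowel merger)
Vugori: start from *betirgan.
  rule 1 (vowel merger): betirgan → betirgon
  rule 2: no change — betirgon
  rule 3 (intervocalic lenition): betirgon → besirgon
  ⇒ Vugori besirgon
*betirgan is the unique common source.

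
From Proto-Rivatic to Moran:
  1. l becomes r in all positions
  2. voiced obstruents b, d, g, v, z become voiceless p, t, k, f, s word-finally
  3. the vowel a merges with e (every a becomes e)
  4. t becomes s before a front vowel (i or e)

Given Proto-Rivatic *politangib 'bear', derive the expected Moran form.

Moran: *politangib
  politangib → poritangib   [unconditioned shift]
  poritangib → poritangip   [final devoicing]
  poritangip → poritengip   [vowel merger]
  poritengip → porisengip   [palatalisation]
  giving Moran porisengip.

porisengip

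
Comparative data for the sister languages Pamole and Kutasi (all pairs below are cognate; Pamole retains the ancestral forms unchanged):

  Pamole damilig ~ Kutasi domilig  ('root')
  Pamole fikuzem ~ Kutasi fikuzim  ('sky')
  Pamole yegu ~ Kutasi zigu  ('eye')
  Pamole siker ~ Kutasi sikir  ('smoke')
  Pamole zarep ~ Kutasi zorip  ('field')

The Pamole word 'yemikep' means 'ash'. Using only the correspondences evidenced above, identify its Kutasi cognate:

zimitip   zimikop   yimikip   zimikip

zimikip

yegu ~ zigu — Pamole y corresponds to Kutasi z word-initially before a front vowel.
fikuzem ~ fikuzim — Pamole e corresponds to Kutasi i after a consonant, before a nasal.
zarep ~ zorip — Pamole e corresponds to Kutasi i after a consonant, before a labial obstruent.
Applying these to Pamole 'yemikep':
  yemikep → zemikep   (y→z word-initially before a front vowel)
  zemikep → zimikep   (e→i after a consonant, before a nasal)
  zimikep → zimikip   (e→i after a consonant, before a labial obstruent)
So the Kutasi cognate is 'zimikip'.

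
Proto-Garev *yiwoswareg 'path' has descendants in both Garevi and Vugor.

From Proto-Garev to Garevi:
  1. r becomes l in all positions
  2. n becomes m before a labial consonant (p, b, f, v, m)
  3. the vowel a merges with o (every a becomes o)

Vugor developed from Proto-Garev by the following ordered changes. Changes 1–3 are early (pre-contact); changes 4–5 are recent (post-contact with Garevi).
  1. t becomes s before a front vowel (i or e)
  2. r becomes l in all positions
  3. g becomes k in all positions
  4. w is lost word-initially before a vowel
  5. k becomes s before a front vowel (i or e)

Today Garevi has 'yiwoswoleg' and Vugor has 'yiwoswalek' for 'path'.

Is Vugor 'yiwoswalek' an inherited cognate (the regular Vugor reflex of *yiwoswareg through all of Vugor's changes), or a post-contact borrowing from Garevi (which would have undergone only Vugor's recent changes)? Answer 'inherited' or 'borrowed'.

If inherited, *yiwoswareg would pass through all of Vugor's changes:
Vugor: start from *yiwoswareg.
  rule 1: no change — yiwoswareg
  rule 2 (unconditioned shift): yiwoswareg → yiwoswaleg
  rule 3 (unconditioned shift): yiwoswaleg → yiwoswalek
  rule 4: no change — yiwoswalek
  rule 5: no change — yiwoswalek
  ⇒ Vugor yiwoswalek
If borrowed from Garevi 'yiwoswoleg' after the early changes, it would undergo only the recent ones:
  rule 4 (glide loss): no change (yiwoswoleg)
  rule 5 (palatalisation): no change (yiwoswoleg)
  ⇒ as a loan: yiwoswoleg
Vugor 'yiwoswalek' matches the inherited outcome exactly, so it is an inherited cognate, not a loan.

inherited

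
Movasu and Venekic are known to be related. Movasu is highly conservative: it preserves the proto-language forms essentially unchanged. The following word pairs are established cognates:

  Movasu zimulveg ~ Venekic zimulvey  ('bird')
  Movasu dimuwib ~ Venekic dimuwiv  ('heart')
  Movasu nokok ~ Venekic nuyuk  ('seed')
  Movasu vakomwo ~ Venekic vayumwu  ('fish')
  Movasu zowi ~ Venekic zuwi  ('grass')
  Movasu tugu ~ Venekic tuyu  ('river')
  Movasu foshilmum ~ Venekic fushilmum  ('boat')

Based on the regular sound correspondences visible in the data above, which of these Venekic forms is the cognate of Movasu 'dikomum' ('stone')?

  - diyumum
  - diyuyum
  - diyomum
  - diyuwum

nokok ~ nuyuk, vakomwo ~ vayumwu — Movasu k corresponds to Venekic y between vowels (before a back vowel).
vakomwo ~ vayumwu — Movasu o corresponds to Venekic u after a consonant, before a nasal.
Applying these to Movasu 'dikomum':
  dikomum → diyomum   (k→y between vowels (before a back vowel))
  diyomum → diyumum   (o→u after a consonant, before a nasal)
So the Venekic cognate is 'diyumum'.

diyumum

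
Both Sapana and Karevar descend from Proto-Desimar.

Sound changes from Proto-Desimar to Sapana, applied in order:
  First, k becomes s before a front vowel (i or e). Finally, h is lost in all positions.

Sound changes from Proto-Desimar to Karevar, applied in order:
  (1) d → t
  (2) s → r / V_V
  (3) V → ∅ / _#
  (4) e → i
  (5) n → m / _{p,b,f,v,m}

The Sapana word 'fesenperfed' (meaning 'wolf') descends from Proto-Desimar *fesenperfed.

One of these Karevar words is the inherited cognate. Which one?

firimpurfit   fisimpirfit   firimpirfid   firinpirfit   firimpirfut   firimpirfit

firimpirfit

Karevar: *fesenperfed > fesenperfet > ferenperfet > firinpirfit > firimpirfit  (by unconditioned shift, rhotacism, vowel merger, nasal place assimilation)
Only 'firimpirfit' matches the regular Karevar development of *fesenperfed.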